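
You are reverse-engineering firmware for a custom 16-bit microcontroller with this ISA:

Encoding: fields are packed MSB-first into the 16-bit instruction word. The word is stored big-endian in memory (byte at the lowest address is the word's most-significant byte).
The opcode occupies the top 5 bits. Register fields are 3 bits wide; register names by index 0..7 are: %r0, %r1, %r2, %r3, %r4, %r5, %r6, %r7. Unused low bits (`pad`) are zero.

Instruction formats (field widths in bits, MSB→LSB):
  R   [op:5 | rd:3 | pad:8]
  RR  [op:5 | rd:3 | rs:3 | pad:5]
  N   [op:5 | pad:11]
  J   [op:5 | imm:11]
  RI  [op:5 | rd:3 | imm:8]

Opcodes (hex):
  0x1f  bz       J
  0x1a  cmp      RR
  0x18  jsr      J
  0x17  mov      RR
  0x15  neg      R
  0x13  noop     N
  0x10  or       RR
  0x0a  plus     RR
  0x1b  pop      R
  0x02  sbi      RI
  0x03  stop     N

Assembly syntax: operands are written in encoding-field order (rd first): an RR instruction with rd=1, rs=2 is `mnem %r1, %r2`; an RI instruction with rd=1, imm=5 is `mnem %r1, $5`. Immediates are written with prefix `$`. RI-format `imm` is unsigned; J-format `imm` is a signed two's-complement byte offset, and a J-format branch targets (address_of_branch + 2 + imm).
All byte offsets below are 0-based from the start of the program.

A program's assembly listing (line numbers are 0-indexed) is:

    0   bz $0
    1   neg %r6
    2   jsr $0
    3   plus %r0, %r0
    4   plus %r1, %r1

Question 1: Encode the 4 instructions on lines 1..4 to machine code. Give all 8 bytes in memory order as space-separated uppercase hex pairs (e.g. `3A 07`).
AE 00 C0 00 50 00 51 20

line 1 (neg): pack op=0x15:5|rd=6:3|pad=0:8 = 0xae00; big→ ae 00
line 2 (jsr): pack op=0x18:5|imm=0:11 = 0xc000; big→ c0 00
line 3 (plus): pack op=0xa:5|rd=0:3|rs=0:3|pad=0:5 = 0x5000; big→ 50 00
line 4 (plus): pack op=0xa:5|rd=1:3|rs=1:3|pad=0:5 = 0x5120; big→ 51 20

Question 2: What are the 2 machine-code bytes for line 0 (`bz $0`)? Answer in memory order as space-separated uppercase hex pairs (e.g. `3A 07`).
F8 00

0. bz fields op=0x1f:5|imm=0:11 → word f800h → f8 00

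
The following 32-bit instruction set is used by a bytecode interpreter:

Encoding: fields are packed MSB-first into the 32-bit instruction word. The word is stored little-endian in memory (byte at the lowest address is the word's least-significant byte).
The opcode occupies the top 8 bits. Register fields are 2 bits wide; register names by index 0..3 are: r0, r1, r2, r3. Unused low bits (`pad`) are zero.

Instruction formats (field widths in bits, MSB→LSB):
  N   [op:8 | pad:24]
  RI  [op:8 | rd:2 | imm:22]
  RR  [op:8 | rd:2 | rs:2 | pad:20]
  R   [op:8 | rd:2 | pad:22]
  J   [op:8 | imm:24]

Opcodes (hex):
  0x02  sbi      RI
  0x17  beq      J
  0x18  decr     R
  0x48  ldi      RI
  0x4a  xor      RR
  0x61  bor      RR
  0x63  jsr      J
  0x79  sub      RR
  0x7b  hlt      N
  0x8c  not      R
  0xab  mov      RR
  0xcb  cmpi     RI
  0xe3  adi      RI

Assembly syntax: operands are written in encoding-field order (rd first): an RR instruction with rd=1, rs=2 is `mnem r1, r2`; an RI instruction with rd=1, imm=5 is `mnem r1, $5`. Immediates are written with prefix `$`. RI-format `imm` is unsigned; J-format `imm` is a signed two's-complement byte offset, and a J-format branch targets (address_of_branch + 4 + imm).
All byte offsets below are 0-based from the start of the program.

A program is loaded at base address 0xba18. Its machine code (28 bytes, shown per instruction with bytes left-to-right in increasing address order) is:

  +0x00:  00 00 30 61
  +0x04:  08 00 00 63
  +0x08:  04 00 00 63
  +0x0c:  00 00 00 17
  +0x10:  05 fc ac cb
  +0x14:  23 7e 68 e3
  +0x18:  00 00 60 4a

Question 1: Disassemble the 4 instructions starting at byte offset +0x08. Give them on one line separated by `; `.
+0x08: 04 00 00 63 ⇒ word 0x63000004 (little)
  opcode bits[31:24]=0x63: jsr/J
  imm@[23:0]=0x4 ⇒ $4
+0x0c: 00 00 00 17 ⇒ word 0x17000000 (little)
  opcode bits[31:24]=0x17: beq/J
  imm@[23:0]=0x0 ⇒ $0
+0x10: 05 fc ac cb ⇒ word 0xcbacfc05 (little)
  opcode bits[31:24]=0xcb: cmpi/RI
  rd@[23:22]=0x2 ⇒ r2
  imm@[21:0]=0x2cfc05 ⇒ $2948101
+0x14: 23 7e 68 e3 ⇒ word 0xe3687e23 (little)
  opcode bits[31:24]=0xe3: adi/RI
  rd@[23:22]=0x1 ⇒ r1
  imm@[21:0]=0x287e23 ⇒ $2653731

jsr $4; beq $0; cmpi r2, $2948101; adi r1, $2653731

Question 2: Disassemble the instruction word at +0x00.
bor r0, r3

[00] 00 00 30 61 → 0x61300000
  opcode bits[31:24]=0x61: bor/RR
  rd: (w>>22)&0x3=0x0 → r0
  rs: (w>>20)&0x3=0x3 → r3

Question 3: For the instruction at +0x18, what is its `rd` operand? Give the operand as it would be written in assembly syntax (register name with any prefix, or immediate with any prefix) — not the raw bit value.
off 0x18: read 00 00 60 4a as little → 0x4a600000
  opcode bits[31:24]=0x4a: xor/RR
  [23:22] rd=1 = r1
  [21:20] rs=2 = r2

r1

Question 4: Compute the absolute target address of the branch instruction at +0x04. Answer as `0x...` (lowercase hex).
[04] 08 00 00 63 → 0x63000008
  opcode bits[31:24]=0x63: jsr/J
  imm@[23:0]=0x8 ⇒ $8
  target = base 0xba18 + off 0x04 + 4 + imm 8 = 0xba28

0xba28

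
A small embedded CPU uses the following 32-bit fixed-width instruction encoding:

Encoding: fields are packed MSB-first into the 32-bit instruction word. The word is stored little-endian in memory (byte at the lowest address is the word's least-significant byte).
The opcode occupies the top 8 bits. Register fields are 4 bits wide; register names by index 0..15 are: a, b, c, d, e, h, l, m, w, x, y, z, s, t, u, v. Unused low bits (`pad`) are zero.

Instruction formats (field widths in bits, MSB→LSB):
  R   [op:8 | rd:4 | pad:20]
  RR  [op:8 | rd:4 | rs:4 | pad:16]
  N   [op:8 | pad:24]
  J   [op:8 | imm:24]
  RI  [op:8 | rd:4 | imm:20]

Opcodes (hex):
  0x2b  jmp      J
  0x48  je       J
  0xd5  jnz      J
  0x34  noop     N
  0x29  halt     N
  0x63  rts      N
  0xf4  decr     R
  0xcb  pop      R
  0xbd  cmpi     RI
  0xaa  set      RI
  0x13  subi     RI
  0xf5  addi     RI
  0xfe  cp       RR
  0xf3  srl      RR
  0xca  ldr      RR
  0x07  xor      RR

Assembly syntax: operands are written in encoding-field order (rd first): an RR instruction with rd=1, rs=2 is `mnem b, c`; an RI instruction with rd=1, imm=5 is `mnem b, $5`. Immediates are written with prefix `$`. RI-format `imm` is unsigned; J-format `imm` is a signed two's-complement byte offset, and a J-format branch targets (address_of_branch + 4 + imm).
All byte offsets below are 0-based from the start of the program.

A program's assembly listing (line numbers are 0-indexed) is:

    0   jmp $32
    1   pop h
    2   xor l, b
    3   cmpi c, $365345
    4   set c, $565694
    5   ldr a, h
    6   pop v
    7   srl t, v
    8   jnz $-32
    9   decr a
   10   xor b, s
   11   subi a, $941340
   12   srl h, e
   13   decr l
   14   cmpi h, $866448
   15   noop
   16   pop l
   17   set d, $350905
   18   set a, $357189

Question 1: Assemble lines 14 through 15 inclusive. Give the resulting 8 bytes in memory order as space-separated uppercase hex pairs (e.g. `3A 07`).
90 38 5D BD 00 00 00 34

line 14 (cmpi): pack op=0xbd:8|rd=5:4|imm=866448:20 = 0xbd5d3890; little→ 90 38 5d bd
line 15 (noop): pack op=0x34:8|pad=0:24 = 0x34000000; little→ 00 00 00 34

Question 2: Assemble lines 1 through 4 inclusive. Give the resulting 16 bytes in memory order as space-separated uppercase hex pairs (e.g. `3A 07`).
00 00 50 CB 00 00 61 07 21 93 25 BD BE A1 28 AA

L1: pop op=0xcb:8|rd=5:4|pad=0:20 ⇒ 0xcb500000 ⇒ little 00 00 50 cb
L2: xor op=0x7:8|rd=6:4|rs=1:4|pad=0:16 ⇒ 0x07610000 ⇒ little 00 00 61 07
L3: cmpi op=0xbd:8|rd=2:4|imm=365345:20 ⇒ 0xbd259321 ⇒ little 21 93 25 bd
L4: set op=0xaa:8|rd=2:4|imm=565694:20 ⇒ 0xaa28a1be ⇒ little be a1 28 aa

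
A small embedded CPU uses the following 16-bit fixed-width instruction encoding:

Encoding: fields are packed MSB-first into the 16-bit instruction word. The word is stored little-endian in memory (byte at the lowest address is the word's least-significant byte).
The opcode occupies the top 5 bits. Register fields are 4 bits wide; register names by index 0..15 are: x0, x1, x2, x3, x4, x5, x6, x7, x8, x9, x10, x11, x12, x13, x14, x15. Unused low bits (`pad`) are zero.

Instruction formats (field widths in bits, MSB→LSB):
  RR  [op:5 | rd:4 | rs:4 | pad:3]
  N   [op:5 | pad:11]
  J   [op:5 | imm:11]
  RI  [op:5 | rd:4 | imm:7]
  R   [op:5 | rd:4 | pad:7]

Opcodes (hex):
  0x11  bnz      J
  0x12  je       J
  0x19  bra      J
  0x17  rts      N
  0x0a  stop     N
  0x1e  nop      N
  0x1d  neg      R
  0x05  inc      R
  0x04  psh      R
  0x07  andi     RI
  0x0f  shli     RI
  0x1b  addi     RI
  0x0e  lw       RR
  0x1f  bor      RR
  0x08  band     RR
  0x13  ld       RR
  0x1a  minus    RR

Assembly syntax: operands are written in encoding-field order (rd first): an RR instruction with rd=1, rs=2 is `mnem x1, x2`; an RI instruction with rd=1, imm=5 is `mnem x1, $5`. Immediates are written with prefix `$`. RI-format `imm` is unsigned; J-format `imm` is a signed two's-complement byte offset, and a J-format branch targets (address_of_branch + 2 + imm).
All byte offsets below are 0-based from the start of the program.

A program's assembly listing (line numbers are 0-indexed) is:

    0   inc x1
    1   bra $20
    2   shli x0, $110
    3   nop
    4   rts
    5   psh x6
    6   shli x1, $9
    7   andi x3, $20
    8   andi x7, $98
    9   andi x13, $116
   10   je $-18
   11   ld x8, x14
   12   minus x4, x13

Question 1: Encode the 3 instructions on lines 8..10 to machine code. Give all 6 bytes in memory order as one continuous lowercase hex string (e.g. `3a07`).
L8: andi op=0x7:5|rd=7:4|imm=98:7 ⇒ 0x3be2 ⇒ little e2 3b
L9: andi op=0x7:5|rd=13:4|imm=116:7 ⇒ 0x3ef4 ⇒ little f4 3e
L10: je op=0x12:5|imm=-18:11 ⇒ 0x97ee ⇒ little ee 97

e23bf43eee97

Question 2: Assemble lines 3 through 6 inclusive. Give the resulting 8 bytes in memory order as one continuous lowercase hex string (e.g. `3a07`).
00f000b800238978

L3: nop op=0x1e:5|pad=0:11 ⇒ 0xf000 ⇒ little 00 f0
L4: rts op=0x17:5|pad=0:11 ⇒ 0xb800 ⇒ little 00 b8
L5: psh op=0x4:5|rd=6:4|pad=0:7 ⇒ 0x2300 ⇒ little 00 23
L6: shli op=0xf:5|rd=1:4|imm=9:7 ⇒ 0x7889 ⇒ little 89 78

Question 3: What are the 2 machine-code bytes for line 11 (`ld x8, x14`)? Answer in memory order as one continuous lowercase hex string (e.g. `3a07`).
L11: ld op=0x13:5|rd=8:4|rs=14:4|pad=0:3 ⇒ 0x9c70 ⇒ little 70 9c

709c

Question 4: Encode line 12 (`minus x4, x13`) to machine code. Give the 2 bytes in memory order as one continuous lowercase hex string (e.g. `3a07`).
68d2

line 12 (minus): pack op=0x1a:5|rd=4:4|rs=13:4|pad=0:3 = 0xd268; little→ 68 d2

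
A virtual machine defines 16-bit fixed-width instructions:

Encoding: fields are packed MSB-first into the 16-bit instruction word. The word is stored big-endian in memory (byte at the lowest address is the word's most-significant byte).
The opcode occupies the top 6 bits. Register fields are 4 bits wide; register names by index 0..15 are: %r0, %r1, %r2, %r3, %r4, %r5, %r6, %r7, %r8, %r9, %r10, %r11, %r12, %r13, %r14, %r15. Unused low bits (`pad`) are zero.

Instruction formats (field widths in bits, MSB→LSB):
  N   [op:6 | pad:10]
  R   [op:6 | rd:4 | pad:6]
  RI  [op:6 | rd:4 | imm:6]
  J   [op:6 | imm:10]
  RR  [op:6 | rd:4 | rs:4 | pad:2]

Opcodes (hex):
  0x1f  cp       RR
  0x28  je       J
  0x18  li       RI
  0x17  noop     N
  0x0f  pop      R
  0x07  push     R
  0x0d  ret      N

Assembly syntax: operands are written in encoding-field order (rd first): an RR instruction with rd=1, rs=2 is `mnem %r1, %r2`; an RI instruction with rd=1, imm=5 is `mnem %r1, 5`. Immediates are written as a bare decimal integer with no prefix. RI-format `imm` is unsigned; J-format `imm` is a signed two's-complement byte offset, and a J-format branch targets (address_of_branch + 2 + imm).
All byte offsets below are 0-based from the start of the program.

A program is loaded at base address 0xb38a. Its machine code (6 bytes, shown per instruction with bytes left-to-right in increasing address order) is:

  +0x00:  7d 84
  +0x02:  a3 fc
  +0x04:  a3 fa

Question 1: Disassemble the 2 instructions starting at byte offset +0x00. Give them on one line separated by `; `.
cp %r6, %r1; je -4

off 0x00: read 7d 84 as big → 0x7d84
  top 6b → 0x1f → cp [RR]
  [9:6] rd=6 = %r6
  [5:2] rs=1 = %r1
off 0x02: read a3 fc as big → 0xa3fc
  top 6b → 0x28 → je [J]
  [9:0] imm=1020 (s10→-4) = -4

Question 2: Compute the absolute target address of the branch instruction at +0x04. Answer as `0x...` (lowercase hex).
0xb38a

off 0x04: read a3 fa as big → 0xa3fa
  opcode bits[15:10]=0x28: je/J
  imm: (w>>0)&0x3ff=0x3fa (s10→-6) → -6
  target = base 0xb38a + off 0x04 + 2 + imm -6 = 0xb38a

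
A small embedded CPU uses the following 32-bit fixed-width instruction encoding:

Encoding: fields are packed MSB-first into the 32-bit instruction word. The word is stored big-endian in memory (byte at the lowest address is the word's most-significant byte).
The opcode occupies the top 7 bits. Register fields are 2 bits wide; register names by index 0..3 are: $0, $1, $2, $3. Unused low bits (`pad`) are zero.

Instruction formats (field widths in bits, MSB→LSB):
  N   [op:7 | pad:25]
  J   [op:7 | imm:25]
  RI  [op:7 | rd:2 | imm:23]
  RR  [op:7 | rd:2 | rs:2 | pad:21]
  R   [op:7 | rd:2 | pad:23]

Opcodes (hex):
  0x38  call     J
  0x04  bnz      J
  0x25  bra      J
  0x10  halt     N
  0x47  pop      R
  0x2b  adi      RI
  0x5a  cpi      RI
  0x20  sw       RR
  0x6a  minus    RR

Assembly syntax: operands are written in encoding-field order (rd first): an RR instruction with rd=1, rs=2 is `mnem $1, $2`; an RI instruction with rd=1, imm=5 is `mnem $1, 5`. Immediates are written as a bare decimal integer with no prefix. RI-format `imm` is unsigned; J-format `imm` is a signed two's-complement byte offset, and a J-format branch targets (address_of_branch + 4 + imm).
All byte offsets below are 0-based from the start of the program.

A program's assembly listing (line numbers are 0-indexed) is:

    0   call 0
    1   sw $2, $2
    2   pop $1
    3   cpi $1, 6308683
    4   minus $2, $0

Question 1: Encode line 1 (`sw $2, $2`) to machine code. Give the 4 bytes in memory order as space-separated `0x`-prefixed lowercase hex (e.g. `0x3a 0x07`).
1. sw fields op=0x20:7|rd=2:2|rs=2:2|pad=0:21 → word 41400000h → 41 40 00 00

0x41 0x40 0x00 0x00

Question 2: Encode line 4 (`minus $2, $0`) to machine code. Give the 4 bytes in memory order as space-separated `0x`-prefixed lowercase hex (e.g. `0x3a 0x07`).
4. minus fields op=0x6a:7|rd=2:2|rs=0:2|pad=0:21 → word d5000000h → d5 00 00 00

0xd5 0x00 0x00 0x00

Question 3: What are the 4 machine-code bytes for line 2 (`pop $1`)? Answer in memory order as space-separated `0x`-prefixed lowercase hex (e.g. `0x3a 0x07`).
0x8e 0x80 0x00 0x00

line 2 (pop): pack op=0x47:7|rd=1:2|pad=0:23 = 0x8e800000; big→ 8e 80 00 00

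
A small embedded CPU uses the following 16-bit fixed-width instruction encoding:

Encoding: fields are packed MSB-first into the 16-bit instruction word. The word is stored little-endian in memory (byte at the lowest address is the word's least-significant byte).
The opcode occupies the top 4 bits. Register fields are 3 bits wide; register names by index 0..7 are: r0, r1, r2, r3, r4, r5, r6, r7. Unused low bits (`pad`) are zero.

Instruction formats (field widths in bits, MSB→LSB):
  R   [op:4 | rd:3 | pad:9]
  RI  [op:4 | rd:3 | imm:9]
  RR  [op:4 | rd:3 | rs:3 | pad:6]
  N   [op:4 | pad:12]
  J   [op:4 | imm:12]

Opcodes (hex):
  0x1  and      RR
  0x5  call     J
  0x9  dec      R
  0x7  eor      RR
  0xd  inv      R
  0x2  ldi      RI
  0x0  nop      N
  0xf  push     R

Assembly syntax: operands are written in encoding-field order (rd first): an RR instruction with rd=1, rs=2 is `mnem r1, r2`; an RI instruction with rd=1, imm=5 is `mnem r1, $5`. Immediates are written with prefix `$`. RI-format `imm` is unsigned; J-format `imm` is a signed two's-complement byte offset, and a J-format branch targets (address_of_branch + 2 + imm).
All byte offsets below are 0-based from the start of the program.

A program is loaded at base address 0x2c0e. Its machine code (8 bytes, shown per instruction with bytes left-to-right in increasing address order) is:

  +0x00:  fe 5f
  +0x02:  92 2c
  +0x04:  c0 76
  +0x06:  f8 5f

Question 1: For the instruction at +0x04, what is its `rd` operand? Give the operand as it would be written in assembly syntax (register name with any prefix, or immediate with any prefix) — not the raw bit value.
@+04  little-endian(c0 76) = 0x76c0
  top 4b → 0x7 → eor [RR]
  rd: (w>>9)&0x7=0x3 → r3
  rs: (w>>6)&0x7=0x3 → r3

r3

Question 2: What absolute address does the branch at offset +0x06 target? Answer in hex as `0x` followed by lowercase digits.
@+06  little-endian(f8 5f) = 0x5ff8
  top 4b → 0x5 → call [J]
  imm@[11:0]=0xff8 (s12→-8) ⇒ $-8
  target = base 0x2c0e + off 0x06 + 2 + imm -8 = 0x2c0e

0x2c0e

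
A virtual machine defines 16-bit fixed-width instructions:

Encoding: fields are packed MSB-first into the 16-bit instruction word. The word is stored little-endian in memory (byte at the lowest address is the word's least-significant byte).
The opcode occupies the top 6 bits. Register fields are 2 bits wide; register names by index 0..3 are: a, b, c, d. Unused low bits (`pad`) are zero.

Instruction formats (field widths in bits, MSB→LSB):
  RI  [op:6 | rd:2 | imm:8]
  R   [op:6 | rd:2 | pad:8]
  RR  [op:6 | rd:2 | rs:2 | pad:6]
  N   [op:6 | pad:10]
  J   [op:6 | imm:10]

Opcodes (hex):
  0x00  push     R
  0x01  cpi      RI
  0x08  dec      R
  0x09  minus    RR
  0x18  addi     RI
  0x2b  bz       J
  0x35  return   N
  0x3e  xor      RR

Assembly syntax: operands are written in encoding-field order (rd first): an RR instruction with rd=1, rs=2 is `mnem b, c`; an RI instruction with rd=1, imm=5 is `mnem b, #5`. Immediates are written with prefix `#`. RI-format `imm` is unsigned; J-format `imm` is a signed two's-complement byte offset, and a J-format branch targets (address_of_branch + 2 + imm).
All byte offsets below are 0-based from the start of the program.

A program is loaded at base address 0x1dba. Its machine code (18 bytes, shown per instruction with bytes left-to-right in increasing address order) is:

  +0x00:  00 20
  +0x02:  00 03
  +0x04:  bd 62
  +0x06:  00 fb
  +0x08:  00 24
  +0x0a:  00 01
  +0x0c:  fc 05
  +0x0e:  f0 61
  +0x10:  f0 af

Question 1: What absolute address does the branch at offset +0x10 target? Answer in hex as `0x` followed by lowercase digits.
0x1dbc

off 0x10: read f0 af as little → 0xaff0
  op=0xaff0>>10=0x2b ⇒ bz (J)
  imm@[9:0]=0x3f0 (s10→-16) ⇒ #-16
  target = base 0x1dba + off 0x10 + 2 + imm -16 = 0x1dbc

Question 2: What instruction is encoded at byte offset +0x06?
xor d, a

off 0x06: read 00 fb as little → 0xfb00
  op=0xfb00>>10=0x3e ⇒ xor (RR)
  [9:8] rd=3 = d
  [7:6] rs=0 = a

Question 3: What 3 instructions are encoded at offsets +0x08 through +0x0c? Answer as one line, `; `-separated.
[08] 00 24 → 0x2400
  top 6b → 0x9 → minus [RR]
  rd@[9:8]=0x0 ⇒ a
  rs@[7:6]=0x0 ⇒ a
[0a] 00 01 → 0x0100
  top 6b → 0x0 → push [R]
  rd@[9:8]=0x1 ⇒ b
[0c] fc 05 → 0x05fc
  top 6b → 0x1 → cpi [RI]
  rd@[9:8]=0x1 ⇒ b
  imm@[7:0]=0xfc ⇒ #252

minus a, a; push b; cpi b, #252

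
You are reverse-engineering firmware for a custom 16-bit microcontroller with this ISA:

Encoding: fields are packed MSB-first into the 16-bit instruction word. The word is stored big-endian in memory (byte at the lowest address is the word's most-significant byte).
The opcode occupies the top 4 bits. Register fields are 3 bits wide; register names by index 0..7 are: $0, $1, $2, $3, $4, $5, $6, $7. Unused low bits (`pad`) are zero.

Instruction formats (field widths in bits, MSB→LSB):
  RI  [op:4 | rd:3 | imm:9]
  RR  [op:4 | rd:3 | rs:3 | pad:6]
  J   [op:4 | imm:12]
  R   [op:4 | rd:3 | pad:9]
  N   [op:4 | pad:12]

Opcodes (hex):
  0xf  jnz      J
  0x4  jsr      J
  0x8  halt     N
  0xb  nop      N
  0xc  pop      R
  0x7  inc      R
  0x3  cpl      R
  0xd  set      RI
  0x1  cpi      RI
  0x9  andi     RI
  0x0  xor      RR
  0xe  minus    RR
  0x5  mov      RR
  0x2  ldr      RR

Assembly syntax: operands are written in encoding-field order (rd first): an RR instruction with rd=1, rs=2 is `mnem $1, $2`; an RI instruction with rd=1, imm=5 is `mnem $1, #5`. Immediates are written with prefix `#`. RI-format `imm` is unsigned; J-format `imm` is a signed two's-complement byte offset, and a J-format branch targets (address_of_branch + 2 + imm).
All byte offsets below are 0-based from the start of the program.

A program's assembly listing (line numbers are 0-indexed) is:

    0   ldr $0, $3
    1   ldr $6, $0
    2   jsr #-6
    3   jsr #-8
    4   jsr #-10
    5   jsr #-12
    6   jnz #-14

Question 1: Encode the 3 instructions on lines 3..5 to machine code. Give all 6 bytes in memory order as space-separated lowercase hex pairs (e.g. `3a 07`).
4f f8 4f f6 4f f4

3. jsr fields op=0x4:4|imm=-8:12 → word 4ff8h → 4f f8
4. jsr fields op=0x4:4|imm=-10:12 → word 4ff6h → 4f f6
5. jsr fields op=0x4:4|imm=-12:12 → word 4ff4h → 4f f4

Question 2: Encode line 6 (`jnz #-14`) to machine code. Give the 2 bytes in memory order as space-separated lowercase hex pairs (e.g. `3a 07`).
6. jnz fields op=0xf:4|imm=-14:12 → word fff2h → ff f2

ff f2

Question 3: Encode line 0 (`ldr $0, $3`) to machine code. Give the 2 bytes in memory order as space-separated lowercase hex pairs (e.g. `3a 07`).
L0: ldr op=0x2:4|rd=0:3|rs=3:3|pad=0:6 ⇒ 0x20c0 ⇒ big 20 c0

20 c0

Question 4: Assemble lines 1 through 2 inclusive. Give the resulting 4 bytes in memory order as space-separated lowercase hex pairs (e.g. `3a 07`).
1. ldr fields op=0x2:4|rd=6:3|rs=0:3|pad=0:6 → word 2c00h → 2c 00
2. jsr fields op=0x4:4|imm=-6:12 → word 4ffah → 4f fa

2c 00 4f fa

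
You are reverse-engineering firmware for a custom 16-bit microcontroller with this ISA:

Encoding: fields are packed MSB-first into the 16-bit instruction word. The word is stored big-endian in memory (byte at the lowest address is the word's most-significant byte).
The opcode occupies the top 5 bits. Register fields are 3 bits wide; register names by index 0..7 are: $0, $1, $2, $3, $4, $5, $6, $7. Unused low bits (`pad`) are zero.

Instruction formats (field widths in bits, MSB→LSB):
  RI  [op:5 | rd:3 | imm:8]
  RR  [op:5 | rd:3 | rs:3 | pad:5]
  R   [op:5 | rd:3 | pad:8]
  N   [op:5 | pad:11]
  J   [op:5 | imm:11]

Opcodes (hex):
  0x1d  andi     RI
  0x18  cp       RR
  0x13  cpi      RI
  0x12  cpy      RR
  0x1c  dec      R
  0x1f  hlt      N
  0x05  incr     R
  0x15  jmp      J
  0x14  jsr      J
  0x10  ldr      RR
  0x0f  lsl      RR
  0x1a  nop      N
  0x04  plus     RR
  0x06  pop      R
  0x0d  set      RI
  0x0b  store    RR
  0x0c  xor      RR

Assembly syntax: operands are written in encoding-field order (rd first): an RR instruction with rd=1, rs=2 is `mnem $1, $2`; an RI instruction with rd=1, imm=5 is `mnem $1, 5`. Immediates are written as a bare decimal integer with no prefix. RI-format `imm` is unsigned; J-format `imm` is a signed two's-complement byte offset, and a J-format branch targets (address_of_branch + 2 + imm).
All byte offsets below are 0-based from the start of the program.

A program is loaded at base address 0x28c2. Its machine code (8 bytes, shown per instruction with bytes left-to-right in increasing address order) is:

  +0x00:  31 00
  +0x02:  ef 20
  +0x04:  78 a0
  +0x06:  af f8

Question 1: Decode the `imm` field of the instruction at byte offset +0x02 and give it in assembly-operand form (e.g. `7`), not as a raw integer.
32

+0x02: ef 20 ⇒ word 0xef20 (big)
  op=0xef20>>11=0x1d ⇒ andi (RI)
  rd: (w>>8)&0x7=0x7 → $7
  imm: (w>>0)&0xff=0x20 → 32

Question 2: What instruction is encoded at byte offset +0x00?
pop $1

off 0x00: read 31 00 as big → 0x3100
  top 5b → 0x6 → pop [R]
  [10:8] rd=1 = $1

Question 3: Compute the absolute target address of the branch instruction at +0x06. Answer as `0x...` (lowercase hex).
off 0x06: read af f8 as big → 0xaff8
  opcode bits[15:11]=0x15: jmp/J
  [10:0] imm=2040 (s11→-8) = -8
  target = base 0x28c2 + off 0x06 + 2 + imm -8 = 0x28c2

0x28c2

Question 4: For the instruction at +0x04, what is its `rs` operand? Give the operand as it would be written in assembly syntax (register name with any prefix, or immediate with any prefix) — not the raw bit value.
$5

off 0x04: read 78 a0 as big → 0x78a0
  top 5b → 0xf → lsl [RR]
  rd@[10:8]=0x0 ⇒ $0
  rs@[7:5]=0x5 ⇒ $5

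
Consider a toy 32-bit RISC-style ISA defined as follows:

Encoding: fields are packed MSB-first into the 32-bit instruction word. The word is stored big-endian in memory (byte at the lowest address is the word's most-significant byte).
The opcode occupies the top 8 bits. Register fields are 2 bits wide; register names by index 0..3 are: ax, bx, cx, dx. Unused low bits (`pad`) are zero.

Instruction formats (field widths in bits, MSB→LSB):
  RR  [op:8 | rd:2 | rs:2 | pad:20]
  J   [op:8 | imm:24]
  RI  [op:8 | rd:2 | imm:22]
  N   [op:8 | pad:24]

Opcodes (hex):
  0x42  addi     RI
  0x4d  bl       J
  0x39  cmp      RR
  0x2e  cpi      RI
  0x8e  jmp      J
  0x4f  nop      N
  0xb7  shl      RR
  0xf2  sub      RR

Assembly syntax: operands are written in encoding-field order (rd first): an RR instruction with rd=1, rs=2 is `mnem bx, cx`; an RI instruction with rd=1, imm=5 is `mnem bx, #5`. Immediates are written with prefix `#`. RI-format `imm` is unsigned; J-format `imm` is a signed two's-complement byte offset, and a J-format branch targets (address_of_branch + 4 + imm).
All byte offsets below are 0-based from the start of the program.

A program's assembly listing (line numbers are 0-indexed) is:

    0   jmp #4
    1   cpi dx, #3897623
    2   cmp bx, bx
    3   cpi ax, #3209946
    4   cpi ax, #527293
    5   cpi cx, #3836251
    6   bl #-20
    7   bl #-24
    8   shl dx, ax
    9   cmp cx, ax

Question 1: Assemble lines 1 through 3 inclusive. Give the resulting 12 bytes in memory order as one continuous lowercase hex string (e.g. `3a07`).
1. cpi fields op=0x2e:8|rd=3:2|imm=3897623:22 → word 2efb7917h → 2e fb 79 17
2. cmp fields op=0x39:8|rd=1:2|rs=1:2|pad=0:20 → word 39500000h → 39 50 00 00
3. cpi fields op=0x2e:8|rd=0:2|imm=3209946:22 → word 2e30fadah → 2e 30 fa da

2efb7917395000002e30fada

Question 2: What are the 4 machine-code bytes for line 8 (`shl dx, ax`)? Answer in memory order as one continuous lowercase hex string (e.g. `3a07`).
b7c00000

line 8 (shl): pack op=0xb7:8|rd=3:2|rs=0:2|pad=0:20 = 0xb7c00000; big→ b7 c0 00 00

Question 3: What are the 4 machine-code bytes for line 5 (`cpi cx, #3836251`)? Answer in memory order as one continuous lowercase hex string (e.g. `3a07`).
2eba895b

line 5 (cpi): pack op=0x2e:8|rd=2:2|imm=3836251:22 = 0x2eba895b; big→ 2e ba 89 5b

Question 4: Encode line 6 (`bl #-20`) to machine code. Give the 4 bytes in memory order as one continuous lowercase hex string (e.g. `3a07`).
line 6 (bl): pack op=0x4d:8|imm=-20:24 = 0x4dffffec; big→ 4d ff ff ec

4dffffec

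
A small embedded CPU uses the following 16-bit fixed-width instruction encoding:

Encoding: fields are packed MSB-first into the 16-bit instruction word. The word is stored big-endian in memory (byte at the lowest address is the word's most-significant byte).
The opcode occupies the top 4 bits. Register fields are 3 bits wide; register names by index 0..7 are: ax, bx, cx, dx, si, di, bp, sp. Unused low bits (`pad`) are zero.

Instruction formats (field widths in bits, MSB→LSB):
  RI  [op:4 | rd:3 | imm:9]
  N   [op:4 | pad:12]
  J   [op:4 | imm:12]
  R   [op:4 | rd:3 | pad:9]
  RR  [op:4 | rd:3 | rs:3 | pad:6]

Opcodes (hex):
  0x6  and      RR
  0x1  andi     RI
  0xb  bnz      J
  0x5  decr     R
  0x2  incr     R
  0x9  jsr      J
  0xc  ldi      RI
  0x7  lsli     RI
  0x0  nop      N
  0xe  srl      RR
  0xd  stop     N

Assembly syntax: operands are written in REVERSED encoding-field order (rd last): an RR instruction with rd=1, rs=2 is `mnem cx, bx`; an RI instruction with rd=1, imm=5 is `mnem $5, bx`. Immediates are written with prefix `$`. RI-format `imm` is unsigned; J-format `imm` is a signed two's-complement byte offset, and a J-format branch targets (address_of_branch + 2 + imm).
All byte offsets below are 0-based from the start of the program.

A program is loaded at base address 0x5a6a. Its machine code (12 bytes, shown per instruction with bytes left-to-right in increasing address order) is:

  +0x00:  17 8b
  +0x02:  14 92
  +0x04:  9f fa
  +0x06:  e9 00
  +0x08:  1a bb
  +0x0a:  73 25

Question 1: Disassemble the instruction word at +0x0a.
[0a] 73 25 → 0x7325
  op=0x7325>>12=0x7 ⇒ lsli (RI)
  [11:9] rd=1 = bx
  [8:0] imm=293 = $293

lsli $293, bx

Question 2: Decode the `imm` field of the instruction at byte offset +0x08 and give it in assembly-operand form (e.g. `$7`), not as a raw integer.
$187

+0x08: 1a bb ⇒ word 0x1abb (big)
  top 4b → 0x1 → andi [RI]
  [11:9] rd=5 = di
  [8:0] imm=187 = $187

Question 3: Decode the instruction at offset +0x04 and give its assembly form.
jsr $-6

+0x04: 9f fa ⇒ word 0x9ffa (big)
  opcode bits[15:12]=0x9: jsr/J
  imm: (w>>0)&0xfff=0xffa (s12→-6) → $-6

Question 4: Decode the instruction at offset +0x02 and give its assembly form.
andi $146, cx

@+02  big-endian(14 92) = 0x1492
  opcode bits[15:12]=0x1: andi/RI
  [11:9] rd=2 = cx
  [8:0] imm=146 = $146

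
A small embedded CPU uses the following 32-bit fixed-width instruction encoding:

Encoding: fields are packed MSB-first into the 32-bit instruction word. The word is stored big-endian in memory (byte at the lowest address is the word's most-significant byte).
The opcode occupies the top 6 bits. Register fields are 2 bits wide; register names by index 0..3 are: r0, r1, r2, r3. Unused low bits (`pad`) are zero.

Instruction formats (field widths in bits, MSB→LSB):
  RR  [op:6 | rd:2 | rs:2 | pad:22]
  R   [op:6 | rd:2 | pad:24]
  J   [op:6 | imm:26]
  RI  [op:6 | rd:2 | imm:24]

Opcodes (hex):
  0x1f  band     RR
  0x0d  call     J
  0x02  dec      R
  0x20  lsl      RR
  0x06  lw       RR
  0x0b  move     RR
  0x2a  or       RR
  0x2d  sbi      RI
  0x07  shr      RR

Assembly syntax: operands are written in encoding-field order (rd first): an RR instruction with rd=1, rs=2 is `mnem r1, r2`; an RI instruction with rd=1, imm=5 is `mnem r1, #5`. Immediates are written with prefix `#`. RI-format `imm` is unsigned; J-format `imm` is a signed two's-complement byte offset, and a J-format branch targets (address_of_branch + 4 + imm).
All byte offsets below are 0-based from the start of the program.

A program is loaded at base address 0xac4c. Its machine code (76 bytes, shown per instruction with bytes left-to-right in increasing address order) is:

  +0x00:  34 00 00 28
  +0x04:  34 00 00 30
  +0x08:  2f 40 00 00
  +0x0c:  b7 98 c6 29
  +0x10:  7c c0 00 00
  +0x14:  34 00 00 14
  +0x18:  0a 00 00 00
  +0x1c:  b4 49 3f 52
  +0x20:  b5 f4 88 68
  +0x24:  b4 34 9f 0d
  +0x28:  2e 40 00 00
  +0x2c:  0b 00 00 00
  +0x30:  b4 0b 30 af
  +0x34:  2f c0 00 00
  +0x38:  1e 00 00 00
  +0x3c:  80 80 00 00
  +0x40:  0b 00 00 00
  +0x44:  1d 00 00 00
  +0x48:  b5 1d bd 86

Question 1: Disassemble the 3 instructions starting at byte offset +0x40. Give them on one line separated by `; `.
dec r3; shr r1, r0; sbi r1, #1949062

@+40  big-endian(0b 00 00 00) = 0x0b000000
  opcode bits[31:26]=0x2: dec/R
  [25:24] rd=3 = r3
@+44  big-endian(1d 00 00 00) = 0x1d000000
  opcode bits[31:26]=0x7: shr/RR
  [25:24] rd=1 = r1
  [23:22] rs=0 = r0
@+48  big-endian(b5 1d bd 86) = 0xb51dbd86
  opcode bits[31:26]=0x2d: sbi/RI
  [25:24] rd=1 = r1
  [23:0] imm=1949062 = #1949062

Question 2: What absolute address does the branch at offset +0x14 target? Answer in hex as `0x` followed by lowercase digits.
@+14  big-endian(34 00 00 14) = 0x34000014
  opcode bits[31:26]=0xd: call/J
  [25:0] imm=20 = #20
  target = base 0xac4c + off 0x14 + 4 + imm 20 = 0xac78

0xac78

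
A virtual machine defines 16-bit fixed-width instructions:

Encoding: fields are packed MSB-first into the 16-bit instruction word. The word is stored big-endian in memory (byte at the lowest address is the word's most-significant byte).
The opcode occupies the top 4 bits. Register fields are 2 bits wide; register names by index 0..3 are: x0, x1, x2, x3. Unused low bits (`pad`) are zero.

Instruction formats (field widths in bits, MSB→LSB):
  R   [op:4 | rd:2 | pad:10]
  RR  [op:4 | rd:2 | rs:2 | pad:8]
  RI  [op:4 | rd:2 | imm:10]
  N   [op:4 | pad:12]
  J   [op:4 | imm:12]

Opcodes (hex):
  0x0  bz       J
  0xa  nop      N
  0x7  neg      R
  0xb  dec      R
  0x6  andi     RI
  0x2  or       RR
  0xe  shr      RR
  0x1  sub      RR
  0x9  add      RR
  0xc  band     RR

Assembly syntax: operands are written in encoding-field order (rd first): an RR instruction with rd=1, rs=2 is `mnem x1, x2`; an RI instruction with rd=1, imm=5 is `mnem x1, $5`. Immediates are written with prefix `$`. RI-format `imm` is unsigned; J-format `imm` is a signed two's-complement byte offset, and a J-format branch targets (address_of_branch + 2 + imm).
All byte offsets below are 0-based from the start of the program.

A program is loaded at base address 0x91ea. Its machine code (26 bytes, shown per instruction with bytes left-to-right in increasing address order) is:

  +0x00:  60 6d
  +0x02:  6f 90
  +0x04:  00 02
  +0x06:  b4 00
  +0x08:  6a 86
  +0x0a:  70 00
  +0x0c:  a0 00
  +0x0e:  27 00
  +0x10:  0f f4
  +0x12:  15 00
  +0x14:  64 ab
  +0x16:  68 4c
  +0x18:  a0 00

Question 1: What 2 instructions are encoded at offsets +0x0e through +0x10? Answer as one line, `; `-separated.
+0x0e: 27 00 ⇒ word 0x2700 (big)
  top 4b → 0x2 → or [RR]
  [11:10] rd=1 = x1
  [9:8] rs=3 = x3
+0x10: 0f f4 ⇒ word 0x0ff4 (big)
  top 4b → 0x0 → bz [J]
  [11:0] imm=4084 (s12→-12) = $-12

or x1, x3; bz $-12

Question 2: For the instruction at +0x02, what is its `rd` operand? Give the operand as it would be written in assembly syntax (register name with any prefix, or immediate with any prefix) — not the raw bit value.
[02] 6f 90 → 0x6f90
  op=0x6f90>>12=0x6 ⇒ andi (RI)
  rd@[11:10]=0x3 ⇒ x3
  imm@[9:0]=0x390 ⇒ $912

x3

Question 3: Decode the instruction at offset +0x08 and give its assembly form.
+0x08: 6a 86 ⇒ word 0x6a86 (big)
  op=0x6a86>>12=0x6 ⇒ andi (RI)
  rd@[11:10]=0x2 ⇒ x2
  imm@[9:0]=0x286 ⇒ $646

andi x2, $646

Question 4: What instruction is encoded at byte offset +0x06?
+0x06: b4 00 ⇒ word 0xb400 (big)
  op=0xb400>>12=0xb ⇒ dec (R)
  rd: (w>>10)&0x3=0x1 → x1

dec x1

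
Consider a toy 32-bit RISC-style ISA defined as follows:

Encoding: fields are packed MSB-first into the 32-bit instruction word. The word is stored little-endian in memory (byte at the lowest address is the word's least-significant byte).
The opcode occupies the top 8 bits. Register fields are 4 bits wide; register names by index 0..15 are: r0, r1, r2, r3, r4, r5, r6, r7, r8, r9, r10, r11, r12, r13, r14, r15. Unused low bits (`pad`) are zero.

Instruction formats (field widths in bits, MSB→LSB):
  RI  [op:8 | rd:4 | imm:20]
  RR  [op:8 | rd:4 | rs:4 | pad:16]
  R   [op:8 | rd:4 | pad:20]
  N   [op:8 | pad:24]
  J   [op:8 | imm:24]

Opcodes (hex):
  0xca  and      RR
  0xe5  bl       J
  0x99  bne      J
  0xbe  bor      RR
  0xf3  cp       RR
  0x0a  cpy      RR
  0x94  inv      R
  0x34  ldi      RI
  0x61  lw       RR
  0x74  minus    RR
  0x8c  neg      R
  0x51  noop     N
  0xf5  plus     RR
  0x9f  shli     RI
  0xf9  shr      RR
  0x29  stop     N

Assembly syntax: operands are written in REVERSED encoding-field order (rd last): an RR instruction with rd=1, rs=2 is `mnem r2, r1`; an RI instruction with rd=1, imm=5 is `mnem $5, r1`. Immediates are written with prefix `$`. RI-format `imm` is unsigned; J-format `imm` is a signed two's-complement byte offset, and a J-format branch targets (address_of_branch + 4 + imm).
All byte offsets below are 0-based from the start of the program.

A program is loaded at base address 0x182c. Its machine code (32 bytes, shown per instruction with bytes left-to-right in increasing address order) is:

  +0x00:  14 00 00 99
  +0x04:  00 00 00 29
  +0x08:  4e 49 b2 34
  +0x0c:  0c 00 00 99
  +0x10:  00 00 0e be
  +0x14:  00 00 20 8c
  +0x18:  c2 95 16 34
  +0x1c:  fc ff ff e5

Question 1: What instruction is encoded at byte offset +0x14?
@+14  little-endian(00 00 20 8c) = 0x8c200000
  opcode bits[31:24]=0x8c: neg/R
  rd: (w>>20)&0xf=0x2 → r2

neg r2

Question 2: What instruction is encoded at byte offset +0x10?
+0x10: 00 00 0e be ⇒ word 0xbe0e0000 (little)
  op=0xbe0e0000>>24=0xbe ⇒ bor (RR)
  rd@[23:20]=0x0 ⇒ r0
  rs@[19:16]=0xe ⇒ r14

bor r14, r0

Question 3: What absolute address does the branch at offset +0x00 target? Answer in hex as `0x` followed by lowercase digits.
0x1844

@+00  little-endian(14 00 00 99) = 0x99000014
  op=0x99000014>>24=0x99 ⇒ bne (J)
  imm: (w>>0)&0xffffff=0x14 → $20
  target = base 0x182c + off 0x00 + 4 + imm 20 = 0x1844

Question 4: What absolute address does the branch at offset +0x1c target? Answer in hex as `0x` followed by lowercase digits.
0x1848

[1c] fc ff ff e5 → 0xe5fffffc
  top 8b → 0xe5 → bl [J]
  [23:0] imm=16777212 (s24→-4) = $-4
  target = base 0x182c + off 0x1c + 4 + imm -4 = 0x1848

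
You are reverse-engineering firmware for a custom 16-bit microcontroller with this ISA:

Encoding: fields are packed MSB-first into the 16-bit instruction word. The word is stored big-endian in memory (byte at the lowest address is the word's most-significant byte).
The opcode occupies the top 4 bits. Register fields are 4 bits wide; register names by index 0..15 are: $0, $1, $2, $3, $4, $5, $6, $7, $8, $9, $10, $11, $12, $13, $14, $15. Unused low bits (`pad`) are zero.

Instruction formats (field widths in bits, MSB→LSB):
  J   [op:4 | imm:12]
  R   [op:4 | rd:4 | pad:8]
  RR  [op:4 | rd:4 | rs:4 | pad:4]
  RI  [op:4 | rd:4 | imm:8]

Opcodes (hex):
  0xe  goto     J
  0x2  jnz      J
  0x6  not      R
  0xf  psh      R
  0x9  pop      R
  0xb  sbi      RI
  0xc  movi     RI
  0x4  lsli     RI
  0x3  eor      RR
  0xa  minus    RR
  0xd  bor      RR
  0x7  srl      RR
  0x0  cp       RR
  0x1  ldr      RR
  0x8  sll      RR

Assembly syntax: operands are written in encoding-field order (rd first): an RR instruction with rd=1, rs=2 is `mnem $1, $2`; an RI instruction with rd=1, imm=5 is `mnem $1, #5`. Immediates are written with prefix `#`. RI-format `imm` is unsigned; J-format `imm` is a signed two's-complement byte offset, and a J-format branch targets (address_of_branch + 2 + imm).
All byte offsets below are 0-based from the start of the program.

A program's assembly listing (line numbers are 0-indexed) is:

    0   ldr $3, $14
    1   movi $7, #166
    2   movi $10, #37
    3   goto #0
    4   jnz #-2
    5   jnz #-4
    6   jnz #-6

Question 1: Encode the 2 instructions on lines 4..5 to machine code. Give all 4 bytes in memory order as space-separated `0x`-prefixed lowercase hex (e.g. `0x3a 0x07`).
0x2f 0xfe 0x2f 0xfc

4. jnz fields op=0x2:4|imm=-2:12 → word 2ffeh → 2f fe
5. jnz fields op=0x2:4|imm=-4:12 → word 2ffch → 2f fc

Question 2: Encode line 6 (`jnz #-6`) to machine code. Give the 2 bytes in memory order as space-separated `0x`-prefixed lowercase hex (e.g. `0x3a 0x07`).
0x2f 0xfa

6. jnz fields op=0x2:4|imm=-6:12 → word 2ffah → 2f fa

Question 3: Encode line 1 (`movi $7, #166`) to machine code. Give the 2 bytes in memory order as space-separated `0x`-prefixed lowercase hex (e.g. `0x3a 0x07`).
1. movi fields op=0xc:4|rd=7:4|imm=166:8 → word c7a6h → c7 a6

0xc7 0xa6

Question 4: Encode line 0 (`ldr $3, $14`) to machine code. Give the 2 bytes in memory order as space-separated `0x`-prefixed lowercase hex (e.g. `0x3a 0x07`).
0x13 0xe0

0. ldr fields op=0x1:4|rd=3:4|rs=14:4|pad=0:4 → word 13e0h → 13 e0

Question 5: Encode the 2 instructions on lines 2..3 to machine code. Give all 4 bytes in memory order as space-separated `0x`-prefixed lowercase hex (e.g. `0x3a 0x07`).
0xca 0x25 0xe0 0x00

line 2 (movi): pack op=0xc:4|rd=10:4|imm=37:8 = 0xca25; big→ ca 25
line 3 (goto): pack op=0xe:4|imm=0:12 = 0xe000; big→ e0 00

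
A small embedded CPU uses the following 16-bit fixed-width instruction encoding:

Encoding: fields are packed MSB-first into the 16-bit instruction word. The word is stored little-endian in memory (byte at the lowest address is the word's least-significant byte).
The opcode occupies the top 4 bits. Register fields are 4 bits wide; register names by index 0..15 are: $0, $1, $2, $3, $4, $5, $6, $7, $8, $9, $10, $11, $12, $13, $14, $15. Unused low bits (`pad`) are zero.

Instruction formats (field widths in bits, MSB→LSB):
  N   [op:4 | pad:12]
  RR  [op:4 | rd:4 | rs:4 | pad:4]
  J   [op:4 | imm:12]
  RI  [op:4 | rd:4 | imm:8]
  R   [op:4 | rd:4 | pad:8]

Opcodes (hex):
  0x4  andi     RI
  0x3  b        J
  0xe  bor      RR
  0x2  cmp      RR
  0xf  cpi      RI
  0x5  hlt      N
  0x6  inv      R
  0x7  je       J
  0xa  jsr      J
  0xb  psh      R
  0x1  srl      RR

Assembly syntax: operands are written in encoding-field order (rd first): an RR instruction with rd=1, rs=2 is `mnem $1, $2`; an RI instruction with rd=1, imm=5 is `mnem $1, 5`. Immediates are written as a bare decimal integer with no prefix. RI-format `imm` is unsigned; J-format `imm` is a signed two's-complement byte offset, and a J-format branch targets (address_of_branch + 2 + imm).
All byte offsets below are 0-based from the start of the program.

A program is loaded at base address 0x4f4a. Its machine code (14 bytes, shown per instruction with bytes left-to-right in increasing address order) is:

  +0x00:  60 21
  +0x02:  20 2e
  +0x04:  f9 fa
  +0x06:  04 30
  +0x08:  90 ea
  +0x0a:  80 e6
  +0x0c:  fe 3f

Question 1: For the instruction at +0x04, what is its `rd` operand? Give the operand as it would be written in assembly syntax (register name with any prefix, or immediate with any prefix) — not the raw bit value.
+0x04: f9 fa ⇒ word 0xfaf9 (little)
  op=0xfaf9>>12=0xf ⇒ cpi (RI)
  rd@[11:8]=0xa ⇒ $10
  imm@[7:0]=0xf9 ⇒ 249

$10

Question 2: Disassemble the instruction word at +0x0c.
b -2

off 0x0c: read fe 3f as little → 0x3ffe
  top 4b → 0x3 → b [J]
  imm@[11:0]=0xffe (s12→-2) ⇒ -2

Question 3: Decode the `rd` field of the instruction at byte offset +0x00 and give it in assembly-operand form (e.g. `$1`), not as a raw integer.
@+00  little-endian(60 21) = 0x2160
  opcode bits[15:12]=0x2: cmp/RR
  rd@[11:8]=0x1 ⇒ $1
  rs@[7:4]=0x6 ⇒ $6

$1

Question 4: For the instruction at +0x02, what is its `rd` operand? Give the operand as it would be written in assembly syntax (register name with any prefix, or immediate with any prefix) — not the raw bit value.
$14

off 0x02: read 20 2e as little → 0x2e20
  top 4b → 0x2 → cmp [RR]
  rd: (w>>8)&0xf=0xe → $14
  rs: (w>>4)&0xf=0x2 → $2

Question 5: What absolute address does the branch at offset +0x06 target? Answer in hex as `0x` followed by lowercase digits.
[06] 04 30 → 0x3004
  top 4b → 0x3 → b [J]
  imm@[11:0]=0x4 ⇒ 4
  target = base 0x4f4a + off 0x06 + 2 + imm 4 = 0x4f56

0x4f56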